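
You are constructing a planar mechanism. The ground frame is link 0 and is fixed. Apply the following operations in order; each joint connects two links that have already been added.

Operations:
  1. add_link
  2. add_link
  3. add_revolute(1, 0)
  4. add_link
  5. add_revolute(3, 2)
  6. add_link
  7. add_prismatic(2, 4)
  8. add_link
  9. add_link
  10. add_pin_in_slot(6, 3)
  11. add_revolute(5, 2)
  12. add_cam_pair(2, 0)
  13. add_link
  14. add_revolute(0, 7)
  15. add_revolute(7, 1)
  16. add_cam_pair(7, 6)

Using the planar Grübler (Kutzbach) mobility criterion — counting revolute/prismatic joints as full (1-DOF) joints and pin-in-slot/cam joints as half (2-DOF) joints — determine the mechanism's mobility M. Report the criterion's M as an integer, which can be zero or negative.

M = 6

L=1 J1=0 J2=0
add link → L=2 J1=0 J2=0
add link → L=3 J1=0 J2=0
R@1,0 dof=1 J1 → L=3 J1=1 J2=0
add link → L=4 J1=1 J2=0
R@3,2 dof=1 J1 → L=4 J1=2 J2=0
add link → L=5 J1=2 J2=0
P@2,4 dof=1 J1 → L=5 J1=3 J2=0
add link → L=6 J1=3 J2=0
add link → L=7 J1=3 J2=0
PS@6,3 dof=2 J2 → L=7 J1=3 J2=1
R@5,2 dof=1 J1 → L=7 J1=4 J2=1
C@2,0 dof=2 J2 → L=7 J1=4 J2=2
add link → L=8 J1=4 J2=2
R@0,7 dof=1 J1 → L=8 J1=5 J2=2
R@7,1 dof=1 J1 → L=8 J1=6 J2=2
C@7,6 dof=2 J2 → L=8 J1=6 J2=3
M=3(L−1)−2J1−J2=3·7−2·6−3=6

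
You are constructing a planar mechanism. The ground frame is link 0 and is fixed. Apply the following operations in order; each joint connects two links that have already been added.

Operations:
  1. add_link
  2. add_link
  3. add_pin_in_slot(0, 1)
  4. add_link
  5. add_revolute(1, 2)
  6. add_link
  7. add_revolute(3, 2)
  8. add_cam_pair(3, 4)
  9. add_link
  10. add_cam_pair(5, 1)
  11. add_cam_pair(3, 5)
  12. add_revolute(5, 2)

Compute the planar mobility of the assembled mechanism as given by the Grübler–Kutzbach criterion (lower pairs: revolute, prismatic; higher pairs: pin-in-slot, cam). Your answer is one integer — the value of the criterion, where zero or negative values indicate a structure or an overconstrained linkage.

M = 5

(L,J1,J2)=(1,0,0); link0 fixed
link1: (2,0,0)
link2: (3,0,0)
PS 0-1 [J2]: (3,0,1)
link3: (4,0,1)
R 1-2 [J1]: (4,1,1)
link4: (5,1,1)
R 3-2 [J1]: (5,2,1)
C 3-4 [J2]: (5,2,2)
link5: (6,2,2)
C 5-1 [J2]: (6,2,3)
C 3-5 [J2]: (6,2,4)
R 5-2 [J1]: (6,3,4)
Grübler: 3·5 − 2·3 − 4 = 5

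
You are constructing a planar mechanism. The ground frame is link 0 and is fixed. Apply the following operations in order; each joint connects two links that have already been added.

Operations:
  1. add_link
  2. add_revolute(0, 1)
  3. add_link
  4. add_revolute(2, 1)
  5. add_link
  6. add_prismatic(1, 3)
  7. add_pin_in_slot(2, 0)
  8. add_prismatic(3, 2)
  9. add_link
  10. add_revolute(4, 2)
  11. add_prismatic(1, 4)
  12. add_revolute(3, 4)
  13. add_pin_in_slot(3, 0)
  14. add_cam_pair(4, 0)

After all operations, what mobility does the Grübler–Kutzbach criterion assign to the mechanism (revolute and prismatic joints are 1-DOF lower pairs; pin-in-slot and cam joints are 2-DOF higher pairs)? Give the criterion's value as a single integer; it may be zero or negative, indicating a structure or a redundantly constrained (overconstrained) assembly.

(L,J1,J2)=(1,0,0); link0 fixed
link1: (2,0,0)
R 0-1 [J1]: (2,1,0)
link2: (3,1,0)
R 2-1 [J1]: (3,2,0)
link3: (4,2,0)
P 1-3 [J1]: (4,3,0)
PS 2-0 [J2]: (4,3,1)
P 3-2 [J1]: (4,4,1)
link4: (5,4,1)
R 4-2 [J1]: (5,5,1)
P 1-4 [J1]: (5,6,1)
R 3-4 [J1]: (5,7,1)
PS 3-0 [J2]: (5,7,2)
C 4-0 [J2]: (5,7,3)
Grübler: 3·4 − 2·7 − 3 = -5

M = -5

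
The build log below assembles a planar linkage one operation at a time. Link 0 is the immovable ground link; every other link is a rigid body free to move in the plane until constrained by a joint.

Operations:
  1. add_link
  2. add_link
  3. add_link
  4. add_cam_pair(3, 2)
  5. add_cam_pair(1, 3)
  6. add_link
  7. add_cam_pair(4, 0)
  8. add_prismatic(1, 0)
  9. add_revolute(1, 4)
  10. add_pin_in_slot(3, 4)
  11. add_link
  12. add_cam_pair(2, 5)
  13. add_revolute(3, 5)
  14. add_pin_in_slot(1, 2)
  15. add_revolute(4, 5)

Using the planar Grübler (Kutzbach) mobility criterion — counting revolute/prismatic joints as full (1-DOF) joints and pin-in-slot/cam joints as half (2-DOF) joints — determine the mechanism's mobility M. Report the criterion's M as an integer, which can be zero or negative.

(L,J1,J2)=(1,0,0); link0 fixed
link1: (2,0,0)
link2: (3,0,0)
link3: (4,0,0)
C 3-2 [J2]: (4,0,1)
C 1-3 [J2]: (4,0,2)
link4: (5,0,2)
C 4-0 [J2]: (5,0,3)
P 1-0 [J1]: (5,1,3)
R 1-4 [J1]: (5,2,3)
PS 3-4 [J2]: (5,2,4)
link5: (6,2,4)
C 2-5 [J2]: (6,2,5)
R 3-5 [J1]: (6,3,5)
PS 1-2 [J2]: (6,3,6)
R 4-5 [J1]: (6,4,6)
Grübler: 3·5 − 2·4 − 6 = 1

M = 1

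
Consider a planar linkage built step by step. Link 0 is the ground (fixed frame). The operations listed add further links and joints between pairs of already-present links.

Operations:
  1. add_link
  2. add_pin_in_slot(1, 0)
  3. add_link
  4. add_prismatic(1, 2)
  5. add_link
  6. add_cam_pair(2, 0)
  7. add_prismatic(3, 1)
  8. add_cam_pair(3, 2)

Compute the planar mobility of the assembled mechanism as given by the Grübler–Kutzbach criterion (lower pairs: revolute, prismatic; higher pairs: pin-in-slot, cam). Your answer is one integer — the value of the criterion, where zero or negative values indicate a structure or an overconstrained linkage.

M = 2

L=1 J1=0 J2=0
add link → L=2 J1=0 J2=0
PS@1,0 dof=2 J2 → L=2 J1=0 J2=1
add link → L=3 J1=0 J2=1
P@1,2 dof=1 J1 → L=3 J1=1 J2=1
add link → L=4 J1=1 J2=1
C@2,0 dof=2 J2 → L=4 J1=1 J2=2
P@3,1 dof=1 J1 → L=4 J1=2 J2=2
C@3,2 dof=2 J2 → L=4 J1=2 J2=3
M=3(L−1)−2J1−J2=3·3−2·2−3=2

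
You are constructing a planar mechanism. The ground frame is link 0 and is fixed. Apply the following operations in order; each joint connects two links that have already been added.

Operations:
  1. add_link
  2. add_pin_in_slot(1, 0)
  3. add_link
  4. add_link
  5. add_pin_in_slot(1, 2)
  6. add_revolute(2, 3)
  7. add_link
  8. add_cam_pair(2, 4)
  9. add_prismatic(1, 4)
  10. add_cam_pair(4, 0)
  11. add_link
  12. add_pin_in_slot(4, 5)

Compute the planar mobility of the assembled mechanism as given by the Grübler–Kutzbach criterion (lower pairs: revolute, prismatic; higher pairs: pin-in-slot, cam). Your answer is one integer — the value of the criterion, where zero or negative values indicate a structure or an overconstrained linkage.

L=1 J1=0 J2=0
add link → L=2 J1=0 J2=0
PS@1,0 dof=2 J2 → L=2 J1=0 J2=1
add link → L=3 J1=0 J2=1
add link → L=4 J1=0 J2=1
PS@1,2 dof=2 J2 → L=4 J1=0 J2=2
R@2,3 dof=1 J1 → L=4 J1=1 J2=2
add link → L=5 J1=1 J2=2
C@2,4 dof=2 J2 → L=5 J1=1 J2=3
P@1,4 dof=1 J1 → L=5 J1=2 J2=3
C@4,0 dof=2 J2 → L=5 J1=2 J2=4
add link → L=6 J1=2 J2=4
PS@4,5 dof=2 J2 → L=6 J1=2 J2=5
M=3(L−1)−2J1−J2=3·5−2·2−5=6

M = 6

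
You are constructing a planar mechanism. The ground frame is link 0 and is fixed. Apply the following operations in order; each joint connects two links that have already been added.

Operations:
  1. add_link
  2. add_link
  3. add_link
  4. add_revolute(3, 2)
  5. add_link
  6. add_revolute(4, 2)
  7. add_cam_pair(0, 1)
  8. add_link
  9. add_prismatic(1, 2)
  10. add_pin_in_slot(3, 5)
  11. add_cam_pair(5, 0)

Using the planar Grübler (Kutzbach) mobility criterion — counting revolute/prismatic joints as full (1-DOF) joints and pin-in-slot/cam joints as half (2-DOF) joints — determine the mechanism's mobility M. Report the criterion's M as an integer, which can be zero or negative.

M = 6

[1;0;0] (link 0 is ground)
L+ [2;0;0]
L+ [3;0;0]
L+ [4;0;0]
R(3,2)∈J1 [4;1;0]
L+ [5;1;0]
R(4,2)∈J1 [5;2;0]
C(0,1)∈J2 [5;2;1]
L+ [6;2;1]
P(1,2)∈J1 [6;3;1]
PS(3,5)∈J2 [6;3;2]
C(5,0)∈J2 [6;3;3]
mobility = 15 − 6 − 3 = 6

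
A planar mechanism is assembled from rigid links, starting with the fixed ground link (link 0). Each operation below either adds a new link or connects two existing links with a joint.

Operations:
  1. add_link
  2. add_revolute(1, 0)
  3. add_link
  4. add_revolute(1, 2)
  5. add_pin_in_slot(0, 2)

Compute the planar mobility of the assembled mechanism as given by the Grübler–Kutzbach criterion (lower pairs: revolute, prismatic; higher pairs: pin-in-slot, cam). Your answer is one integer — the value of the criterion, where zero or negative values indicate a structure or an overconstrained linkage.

[1;0;0] (link 0 is ground)
L+ [2;0;0]
R(1,0)∈J1 [2;1;0]
L+ [3;1;0]
R(1,2)∈J1 [3;2;0]
PS(0,2)∈J2 [3;2;1]
mobility = 6 − 4 − 1 = 1

M = 1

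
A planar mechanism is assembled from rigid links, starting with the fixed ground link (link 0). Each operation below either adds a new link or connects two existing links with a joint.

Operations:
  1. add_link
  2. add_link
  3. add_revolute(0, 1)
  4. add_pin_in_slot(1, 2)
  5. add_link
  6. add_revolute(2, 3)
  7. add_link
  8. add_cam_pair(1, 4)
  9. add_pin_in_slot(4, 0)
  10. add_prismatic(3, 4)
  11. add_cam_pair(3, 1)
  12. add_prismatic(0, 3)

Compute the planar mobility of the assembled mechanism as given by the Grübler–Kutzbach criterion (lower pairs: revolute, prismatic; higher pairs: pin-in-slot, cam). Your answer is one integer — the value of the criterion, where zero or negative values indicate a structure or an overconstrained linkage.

M = 0

link 0 = ground. State L|J1|J2 = 1|0|0
+link1  2|0|0
+link2  3|0|0
R(0,1) f=1→J1  3|1|0
PS(1,2) f=2→J2  3|1|1
+link3  4|1|1
R(2,3) f=1→J1  4|2|1
+link4  5|2|1
C(1,4) f=2→J2  5|2|2
PS(4,0) f=2→J2  5|2|3
P(3,4) f=1→J1  5|3|3
C(3,1) f=2→J2  5|3|4
P(0,3) f=1→J1  5|4|4
M = 3(5−1)−2·4−4 = 12−8−4 = 0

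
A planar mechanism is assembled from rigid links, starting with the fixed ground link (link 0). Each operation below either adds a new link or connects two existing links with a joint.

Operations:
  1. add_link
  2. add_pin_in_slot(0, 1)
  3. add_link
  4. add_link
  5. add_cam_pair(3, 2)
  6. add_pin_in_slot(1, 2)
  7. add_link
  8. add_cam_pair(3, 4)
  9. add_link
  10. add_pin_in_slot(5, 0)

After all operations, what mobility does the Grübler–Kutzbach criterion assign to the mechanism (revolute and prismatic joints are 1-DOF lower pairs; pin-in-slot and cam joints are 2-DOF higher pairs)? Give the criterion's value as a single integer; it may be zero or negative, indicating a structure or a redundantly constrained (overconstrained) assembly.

ground; <1,0,0>
#1 <2,0,0>
PS:0↔1 J2 <2,0,1>
#2 <3,0,1>
#3 <4,0,1>
C:3↔2 J2 <4,0,2>
PS:1↔2 J2 <4,0,3>
#4 <5,0,3>
C:3↔4 J2 <5,0,4>
#5 <6,0,4>
PS:5↔0 J2 <6,0,5>
3×5 − 2×0 − 1×5 = 10

M = 10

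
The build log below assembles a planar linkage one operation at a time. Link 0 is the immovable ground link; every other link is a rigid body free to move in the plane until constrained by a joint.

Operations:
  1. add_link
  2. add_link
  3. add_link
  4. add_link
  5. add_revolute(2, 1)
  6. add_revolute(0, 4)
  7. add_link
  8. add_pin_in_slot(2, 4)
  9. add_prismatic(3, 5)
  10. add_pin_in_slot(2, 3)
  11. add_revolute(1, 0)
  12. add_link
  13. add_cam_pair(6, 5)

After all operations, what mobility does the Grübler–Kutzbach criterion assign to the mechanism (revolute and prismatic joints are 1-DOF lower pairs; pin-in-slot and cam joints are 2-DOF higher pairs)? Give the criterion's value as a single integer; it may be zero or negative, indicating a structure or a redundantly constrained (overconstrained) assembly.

M = 7

link 0 = ground. State L|J1|J2 = 1|0|0
+link1  2|0|0
+link2  3|0|0
+link3  4|0|0
+link4  5|0|0
R(2,1) f=1→J1  5|1|0
R(0,4) f=1→J1  5|2|0
+link5  6|2|0
PS(2,4) f=2→J2  6|2|1
P(3,5) f=1→J1  6|3|1
PS(2,3) f=2→J2  6|3|2
R(1,0) f=1→J1  6|4|2
+link6  7|4|2
C(6,5) f=2→J2  7|4|3
M = 3(7−1)−2·4−3 = 18−8−3 = 7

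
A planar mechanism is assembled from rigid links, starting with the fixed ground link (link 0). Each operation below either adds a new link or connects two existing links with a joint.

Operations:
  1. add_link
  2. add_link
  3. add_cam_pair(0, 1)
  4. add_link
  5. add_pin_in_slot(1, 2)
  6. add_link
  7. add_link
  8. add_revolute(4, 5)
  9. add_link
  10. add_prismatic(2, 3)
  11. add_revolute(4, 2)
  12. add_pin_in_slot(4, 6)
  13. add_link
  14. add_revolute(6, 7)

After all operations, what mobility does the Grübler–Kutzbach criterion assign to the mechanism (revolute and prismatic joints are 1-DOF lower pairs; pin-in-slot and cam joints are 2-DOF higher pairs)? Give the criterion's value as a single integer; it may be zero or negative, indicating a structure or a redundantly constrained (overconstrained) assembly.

[1;0;0] (link 0 is ground)
L+ [2;0;0]
L+ [3;0;0]
C(0,1)∈J2 [3;0;1]
L+ [4;0;1]
PS(1,2)∈J2 [4;0;2]
L+ [5;0;2]
L+ [6;0;2]
R(4,5)∈J1 [6;1;2]
L+ [7;1;2]
P(2,3)∈J1 [7;2;2]
R(4,2)∈J1 [7;3;2]
PS(4,6)∈J2 [7;3;3]
L+ [8;3;3]
R(6,7)∈J1 [8;4;3]
mobility = 21 − 8 − 3 = 10

M = 10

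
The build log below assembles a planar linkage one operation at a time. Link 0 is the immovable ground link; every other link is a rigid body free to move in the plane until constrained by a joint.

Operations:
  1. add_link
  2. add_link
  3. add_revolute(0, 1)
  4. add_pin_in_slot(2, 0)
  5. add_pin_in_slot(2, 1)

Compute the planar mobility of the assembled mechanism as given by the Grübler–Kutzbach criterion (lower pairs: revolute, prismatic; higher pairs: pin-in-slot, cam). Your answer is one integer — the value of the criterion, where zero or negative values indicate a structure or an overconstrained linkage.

L=1 J1=0 J2=0
add link → L=2 J1=0 J2=0
add link → L=3 J1=0 J2=0
R@0,1 dof=1 J1 → L=3 J1=1 J2=0
PS@2,0 dof=2 J2 → L=3 J1=1 J2=1
PS@2,1 dof=2 J2 → L=3 J1=1 J2=2
M=3(L−1)−2J1−J2=3·2−2·1−2=2

M = 2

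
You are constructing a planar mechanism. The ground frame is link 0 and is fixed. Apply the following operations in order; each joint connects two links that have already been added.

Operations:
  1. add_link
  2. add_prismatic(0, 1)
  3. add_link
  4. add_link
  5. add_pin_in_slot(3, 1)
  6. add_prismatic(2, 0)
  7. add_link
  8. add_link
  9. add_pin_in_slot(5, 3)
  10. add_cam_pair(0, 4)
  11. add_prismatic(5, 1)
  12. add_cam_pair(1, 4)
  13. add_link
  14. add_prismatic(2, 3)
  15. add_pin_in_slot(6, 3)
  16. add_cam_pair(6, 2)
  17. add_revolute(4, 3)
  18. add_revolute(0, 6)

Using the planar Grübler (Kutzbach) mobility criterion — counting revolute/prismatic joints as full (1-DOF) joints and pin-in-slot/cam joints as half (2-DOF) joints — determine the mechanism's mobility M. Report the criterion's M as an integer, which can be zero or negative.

M = 0

(L,J1,J2)=(1,0,0); link0 fixed
link1: (2,0,0)
P 0-1 [J1]: (2,1,0)
link2: (3,1,0)
link3: (4,1,0)
PS 3-1 [J2]: (4,1,1)
P 2-0 [J1]: (4,2,1)
link4: (5,2,1)
link5: (6,2,1)
PS 5-3 [J2]: (6,2,2)
C 0-4 [J2]: (6,2,3)
P 5-1 [J1]: (6,3,3)
C 1-4 [J2]: (6,3,4)
link6: (7,3,4)
P 2-3 [J1]: (7,4,4)
PS 6-3 [J2]: (7,4,5)
C 6-2 [J2]: (7,4,6)
R 4-3 [J1]: (7,5,6)
R 0-6 [J1]: (7,6,6)
Grübler: 3·6 − 2·6 − 6 = 0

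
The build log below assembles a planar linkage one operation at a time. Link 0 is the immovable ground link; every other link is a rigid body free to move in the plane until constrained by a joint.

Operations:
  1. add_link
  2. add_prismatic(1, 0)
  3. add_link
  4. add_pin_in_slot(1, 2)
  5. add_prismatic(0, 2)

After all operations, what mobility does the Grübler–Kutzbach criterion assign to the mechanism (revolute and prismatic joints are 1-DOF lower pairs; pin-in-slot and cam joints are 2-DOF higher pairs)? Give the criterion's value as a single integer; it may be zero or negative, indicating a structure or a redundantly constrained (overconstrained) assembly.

ground; <1,0,0>
#1 <2,0,0>
P:1↔0 J1 <2,1,0>
#2 <3,1,0>
PS:1↔2 J2 <3,1,1>
P:0↔2 J1 <3,2,1>
3×2 − 2×2 − 1×1 = 1

M = 1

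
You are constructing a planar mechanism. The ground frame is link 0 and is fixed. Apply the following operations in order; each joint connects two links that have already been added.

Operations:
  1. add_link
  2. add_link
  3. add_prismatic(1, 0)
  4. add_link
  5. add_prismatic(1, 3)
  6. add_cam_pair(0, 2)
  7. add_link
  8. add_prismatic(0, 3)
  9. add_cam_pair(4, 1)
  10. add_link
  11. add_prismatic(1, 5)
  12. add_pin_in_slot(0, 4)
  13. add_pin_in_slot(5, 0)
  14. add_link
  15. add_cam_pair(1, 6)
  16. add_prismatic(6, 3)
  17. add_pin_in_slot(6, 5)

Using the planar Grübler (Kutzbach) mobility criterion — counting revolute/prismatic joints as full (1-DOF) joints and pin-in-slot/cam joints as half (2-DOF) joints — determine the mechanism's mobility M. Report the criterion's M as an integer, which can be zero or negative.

M = 2

(L,J1,J2)=(1,0,0); link0 fixed
link1: (2,0,0)
link2: (3,0,0)
P 1-0 [J1]: (3,1,0)
link3: (4,1,0)
P 1-3 [J1]: (4,2,0)
C 0-2 [J2]: (4,2,1)
link4: (5,2,1)
P 0-3 [J1]: (5,3,1)
C 4-1 [J2]: (5,3,2)
link5: (6,3,2)
P 1-5 [J1]: (6,4,2)
PS 0-4 [J2]: (6,4,3)
PS 5-0 [J2]: (6,4,4)
link6: (7,4,4)
C 1-6 [J2]: (7,4,5)
P 6-3 [J1]: (7,5,5)
PS 6-5 [J2]: (7,5,6)
Grübler: 3·6 − 2·5 − 6 = 2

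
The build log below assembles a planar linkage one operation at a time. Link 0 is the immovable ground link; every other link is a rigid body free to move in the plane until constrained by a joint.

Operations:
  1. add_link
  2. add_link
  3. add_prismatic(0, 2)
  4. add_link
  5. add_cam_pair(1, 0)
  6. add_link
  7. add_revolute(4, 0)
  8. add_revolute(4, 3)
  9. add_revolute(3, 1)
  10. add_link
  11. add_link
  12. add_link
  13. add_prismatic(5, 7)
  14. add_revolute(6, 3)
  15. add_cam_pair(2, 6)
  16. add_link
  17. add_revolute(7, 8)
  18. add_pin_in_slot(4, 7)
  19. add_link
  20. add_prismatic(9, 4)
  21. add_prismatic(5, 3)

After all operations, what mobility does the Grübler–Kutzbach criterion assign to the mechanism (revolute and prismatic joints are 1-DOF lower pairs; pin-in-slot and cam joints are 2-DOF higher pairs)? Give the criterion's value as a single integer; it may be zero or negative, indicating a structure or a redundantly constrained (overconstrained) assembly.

M = 6

link 0 = ground. State L|J1|J2 = 1|0|0
+link1  2|0|0
+link2  3|0|0
P(0,2) f=1→J1  3|1|0
+link3  4|1|0
C(1,0) f=2→J2  4|1|1
+link4  5|1|1
R(4,0) f=1→J1  5|2|1
R(4,3) f=1→J1  5|3|1
R(3,1) f=1→J1  5|4|1
+link5  6|4|1
+link6  7|4|1
+link7  8|4|1
P(5,7) f=1→J1  8|5|1
R(6,3) f=1→J1  8|6|1
C(2,6) f=2→J2  8|6|2
+link8  9|6|2
R(7,8) f=1→J1  9|7|2
PS(4,7) f=2→J2  9|7|3
+link9  10|7|3
P(9,4) f=1→J1  10|8|3
P(5,3) f=1→J1  10|9|3
M = 3(10−1)−2·9−3 = 27−18−3 = 6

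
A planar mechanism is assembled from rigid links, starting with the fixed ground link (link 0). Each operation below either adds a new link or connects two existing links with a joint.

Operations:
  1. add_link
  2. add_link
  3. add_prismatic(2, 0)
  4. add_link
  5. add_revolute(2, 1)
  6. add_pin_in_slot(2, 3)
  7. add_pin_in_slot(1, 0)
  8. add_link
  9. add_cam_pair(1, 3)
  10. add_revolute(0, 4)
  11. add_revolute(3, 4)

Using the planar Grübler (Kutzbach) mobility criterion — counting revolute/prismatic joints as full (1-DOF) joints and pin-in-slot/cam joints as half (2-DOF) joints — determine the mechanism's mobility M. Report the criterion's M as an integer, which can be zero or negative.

M = 1

(L,J1,J2)=(1,0,0); link0 fixed
link1: (2,0,0)
link2: (3,0,0)
P 2-0 [J1]: (3,1,0)
link3: (4,1,0)
R 2-1 [J1]: (4,2,0)
PS 2-3 [J2]: (4,2,1)
PS 1-0 [J2]: (4,2,2)
link4: (5,2,2)
C 1-3 [J2]: (5,2,3)
R 0-4 [J1]: (5,3,3)
R 3-4 [J1]: (5,4,3)
Grübler: 3·4 − 2·4 − 3 = 1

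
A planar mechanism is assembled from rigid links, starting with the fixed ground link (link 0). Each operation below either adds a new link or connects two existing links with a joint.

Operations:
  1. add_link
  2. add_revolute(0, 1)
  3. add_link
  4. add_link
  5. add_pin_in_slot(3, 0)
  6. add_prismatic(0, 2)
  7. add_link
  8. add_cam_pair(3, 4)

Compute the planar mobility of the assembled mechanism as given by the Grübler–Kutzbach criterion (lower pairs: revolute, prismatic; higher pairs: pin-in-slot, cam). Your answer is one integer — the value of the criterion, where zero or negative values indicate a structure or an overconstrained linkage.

M = 6

(L,J1,J2)=(1,0,0); link0 fixed
link1: (2,0,0)
R 0-1 [J1]: (2,1,0)
link2: (3,1,0)
link3: (4,1,0)
PS 3-0 [J2]: (4,1,1)
P 0-2 [J1]: (4,2,1)
link4: (5,2,1)
C 3-4 [J2]: (5,2,2)
Grübler: 3·4 − 2·2 − 2 = 6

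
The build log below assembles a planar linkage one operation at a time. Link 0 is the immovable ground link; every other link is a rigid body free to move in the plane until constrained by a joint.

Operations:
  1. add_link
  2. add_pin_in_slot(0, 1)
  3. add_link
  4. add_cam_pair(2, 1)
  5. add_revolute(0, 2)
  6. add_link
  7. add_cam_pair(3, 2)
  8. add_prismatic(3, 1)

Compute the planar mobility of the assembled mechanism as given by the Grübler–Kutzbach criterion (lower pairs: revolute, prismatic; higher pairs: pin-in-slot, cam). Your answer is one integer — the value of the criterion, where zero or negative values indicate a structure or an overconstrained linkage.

M = 2

ground; <1,0,0>
#1 <2,0,0>
PS:0↔1 J2 <2,0,1>
#2 <3,0,1>
C:2↔1 J2 <3,0,2>
R:0↔2 J1 <3,1,2>
#3 <4,1,2>
C:3↔2 J2 <4,1,3>
P:3↔1 J1 <4,2,3>
3×3 − 2×2 − 1×3 = 2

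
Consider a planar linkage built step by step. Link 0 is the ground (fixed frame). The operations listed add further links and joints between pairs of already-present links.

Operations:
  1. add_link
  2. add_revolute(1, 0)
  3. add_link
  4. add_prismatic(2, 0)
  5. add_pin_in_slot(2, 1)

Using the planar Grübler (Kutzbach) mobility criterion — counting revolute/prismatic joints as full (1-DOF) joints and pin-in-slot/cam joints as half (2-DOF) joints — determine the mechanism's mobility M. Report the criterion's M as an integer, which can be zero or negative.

M = 1

L=1 J1=0 J2=0
add link → L=2 J1=0 J2=0
R@1,0 dof=1 J1 → L=2 J1=1 J2=0
add link → L=3 J1=1 J2=0
P@2,0 dof=1 J1 → L=3 J1=2 J2=0
PS@2,1 dof=2 J2 → L=3 J1=2 J2=1
M=3(L−1)−2J1−J2=3·2−2·2−1=1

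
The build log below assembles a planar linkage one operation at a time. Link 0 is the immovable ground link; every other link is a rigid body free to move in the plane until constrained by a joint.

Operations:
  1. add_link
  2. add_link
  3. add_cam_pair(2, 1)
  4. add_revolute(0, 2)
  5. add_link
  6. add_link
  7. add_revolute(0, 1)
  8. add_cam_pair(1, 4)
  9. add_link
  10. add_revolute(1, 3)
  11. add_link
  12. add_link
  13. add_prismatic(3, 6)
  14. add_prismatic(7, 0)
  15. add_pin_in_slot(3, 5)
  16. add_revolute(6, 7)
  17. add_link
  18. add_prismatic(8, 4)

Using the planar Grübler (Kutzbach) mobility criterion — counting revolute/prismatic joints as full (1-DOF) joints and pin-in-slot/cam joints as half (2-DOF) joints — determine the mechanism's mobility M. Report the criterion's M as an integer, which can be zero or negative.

M = 7

(L,J1,J2)=(1,0,0); link0 fixed
link1: (2,0,0)
link2: (3,0,0)
C 2-1 [J2]: (3,0,1)
R 0-2 [J1]: (3,1,1)
link3: (4,1,1)
link4: (5,1,1)
R 0-1 [J1]: (5,2,1)
C 1-4 [J2]: (5,2,2)
link5: (6,2,2)
R 1-3 [J1]: (6,3,2)
link6: (7,3,2)
link7: (8,3,2)
P 3-6 [J1]: (8,4,2)
P 7-0 [J1]: (8,5,2)
PS 3-5 [J2]: (8,5,3)
R 6-7 [J1]: (8,6,3)
link8: (9,6,3)
P 8-4 [J1]: (9,7,3)
Grübler: 3·8 − 2·7 − 3 = 7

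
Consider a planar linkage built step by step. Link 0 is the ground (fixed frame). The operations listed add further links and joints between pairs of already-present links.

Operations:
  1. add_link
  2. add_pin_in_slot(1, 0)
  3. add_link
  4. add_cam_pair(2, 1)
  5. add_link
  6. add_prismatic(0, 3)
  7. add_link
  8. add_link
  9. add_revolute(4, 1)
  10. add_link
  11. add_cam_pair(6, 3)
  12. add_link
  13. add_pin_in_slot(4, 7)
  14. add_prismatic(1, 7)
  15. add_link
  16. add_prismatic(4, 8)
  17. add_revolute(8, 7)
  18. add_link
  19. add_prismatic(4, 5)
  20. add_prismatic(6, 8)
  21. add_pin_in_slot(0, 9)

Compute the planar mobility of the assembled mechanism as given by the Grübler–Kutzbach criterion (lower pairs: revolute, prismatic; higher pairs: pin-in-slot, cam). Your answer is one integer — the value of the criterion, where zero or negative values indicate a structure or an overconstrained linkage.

M = 8

[1;0;0] (link 0 is ground)
L+ [2;0;0]
PS(1,0)∈J2 [2;0;1]
L+ [3;0;1]
C(2,1)∈J2 [3;0;2]
L+ [4;0;2]
P(0,3)∈J1 [4;1;2]
L+ [5;1;2]
L+ [6;1;2]
R(4,1)∈J1 [6;2;2]
L+ [7;2;2]
C(6,3)∈J2 [7;2;3]
L+ [8;2;3]
PS(4,7)∈J2 [8;2;4]
P(1,7)∈J1 [8;3;4]
L+ [9;3;4]
P(4,8)∈J1 [9;4;4]
R(8,7)∈J1 [9;5;4]
L+ [10;5;4]
P(4,5)∈J1 [10;6;4]
P(6,8)∈J1 [10;7;4]
PS(0,9)∈J2 [10;7;5]
mobility = 27 − 14 − 5 = 8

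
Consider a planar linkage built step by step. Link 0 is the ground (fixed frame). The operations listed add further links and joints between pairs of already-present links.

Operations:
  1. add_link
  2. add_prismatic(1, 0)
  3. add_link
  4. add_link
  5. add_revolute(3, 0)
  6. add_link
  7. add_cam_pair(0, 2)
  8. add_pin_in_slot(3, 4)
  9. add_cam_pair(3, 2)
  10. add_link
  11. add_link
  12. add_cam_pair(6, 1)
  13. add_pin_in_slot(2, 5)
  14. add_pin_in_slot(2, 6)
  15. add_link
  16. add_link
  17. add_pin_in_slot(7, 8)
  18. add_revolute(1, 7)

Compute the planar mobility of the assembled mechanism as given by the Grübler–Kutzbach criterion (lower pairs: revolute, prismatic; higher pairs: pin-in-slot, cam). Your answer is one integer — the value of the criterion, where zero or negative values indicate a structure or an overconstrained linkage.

M = 11

ground; <1,0,0>
#1 <2,0,0>
P:1↔0 J1 <2,1,0>
#2 <3,1,0>
#3 <4,1,0>
R:3↔0 J1 <4,2,0>
#4 <5,2,0>
C:0↔2 J2 <5,2,1>
PS:3↔4 J2 <5,2,2>
C:3↔2 J2 <5,2,3>
#5 <6,2,3>
#6 <7,2,3>
C:6↔1 J2 <7,2,4>
PS:2↔5 J2 <7,2,5>
PS:2↔6 J2 <7,2,6>
#7 <8,2,6>
#8 <9,2,6>
PS:7↔8 J2 <9,2,7>
R:1↔7 J1 <9,3,7>
3×8 − 2×3 − 1×7 = 11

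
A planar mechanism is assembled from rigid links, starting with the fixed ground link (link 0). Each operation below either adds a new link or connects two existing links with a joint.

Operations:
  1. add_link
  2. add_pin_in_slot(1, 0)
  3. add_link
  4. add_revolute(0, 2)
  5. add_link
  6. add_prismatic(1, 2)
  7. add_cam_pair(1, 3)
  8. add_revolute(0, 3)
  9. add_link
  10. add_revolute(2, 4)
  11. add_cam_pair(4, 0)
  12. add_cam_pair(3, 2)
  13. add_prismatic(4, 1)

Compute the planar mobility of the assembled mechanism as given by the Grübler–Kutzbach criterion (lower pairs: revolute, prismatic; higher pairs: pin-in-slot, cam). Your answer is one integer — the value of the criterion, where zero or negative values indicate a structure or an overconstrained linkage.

link 0 = ground. State L|J1|J2 = 1|0|0
+link1  2|0|0
PS(1,0) f=2→J2  2|0|1
+link2  3|0|1
R(0,2) f=1→J1  3|1|1
+link3  4|1|1
P(1,2) f=1→J1  4|2|1
C(1,3) f=2→J2  4|2|2
R(0,3) f=1→J1  4|3|2
+link4  5|3|2
R(2,4) f=1→J1  5|4|2
C(4,0) f=2→J2  5|4|3
C(3,2) f=2→J2  5|4|4
P(4,1) f=1→J1  5|5|4
M = 3(5−1)−2·5−4 = 12−10−4 = -2

M = -2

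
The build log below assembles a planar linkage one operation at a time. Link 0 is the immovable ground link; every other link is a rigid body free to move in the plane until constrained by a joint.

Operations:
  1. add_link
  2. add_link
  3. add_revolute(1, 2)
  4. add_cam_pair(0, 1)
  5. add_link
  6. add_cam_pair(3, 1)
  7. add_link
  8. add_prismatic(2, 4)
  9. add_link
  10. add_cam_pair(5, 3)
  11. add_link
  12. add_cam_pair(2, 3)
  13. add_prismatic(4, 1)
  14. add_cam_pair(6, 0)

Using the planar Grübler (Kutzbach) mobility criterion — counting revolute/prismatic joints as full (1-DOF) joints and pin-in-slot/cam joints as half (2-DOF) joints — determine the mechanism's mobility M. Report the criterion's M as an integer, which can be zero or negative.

M = 7

ground; <1,0,0>
#1 <2,0,0>
#2 <3,0,0>
R:1↔2 J1 <3,1,0>
C:0↔1 J2 <3,1,1>
#3 <4,1,1>
C:3↔1 J2 <4,1,2>
#4 <5,1,2>
P:2↔4 J1 <5,2,2>
#5 <6,2,2>
C:5↔3 J2 <6,2,3>
#6 <7,2,3>
C:2↔3 J2 <7,2,4>
P:4↔1 J1 <7,3,4>
C:6↔0 J2 <7,3,5>
3×6 − 2×3 − 1×5 = 7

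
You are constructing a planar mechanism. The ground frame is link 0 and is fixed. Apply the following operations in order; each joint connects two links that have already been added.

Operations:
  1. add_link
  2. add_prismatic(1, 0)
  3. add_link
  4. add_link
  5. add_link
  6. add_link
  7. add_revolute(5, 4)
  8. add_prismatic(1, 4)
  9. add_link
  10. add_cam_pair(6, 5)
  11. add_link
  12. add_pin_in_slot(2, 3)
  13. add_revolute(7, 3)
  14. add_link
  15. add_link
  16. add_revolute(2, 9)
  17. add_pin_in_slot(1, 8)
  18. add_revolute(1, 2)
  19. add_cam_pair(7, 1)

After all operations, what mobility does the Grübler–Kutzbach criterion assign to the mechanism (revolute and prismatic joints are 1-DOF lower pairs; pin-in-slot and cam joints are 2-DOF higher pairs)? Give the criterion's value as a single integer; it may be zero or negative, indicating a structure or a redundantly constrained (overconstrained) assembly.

M = 11

ground; <1,0,0>
#1 <2,0,0>
P:1↔0 J1 <2,1,0>
#2 <3,1,0>
#3 <4,1,0>
#4 <5,1,0>
#5 <6,1,0>
R:5↔4 J1 <6,2,0>
P:1↔4 J1 <6,3,0>
#6 <7,3,0>
C:6↔5 J2 <7,3,1>
#7 <8,3,1>
PS:2↔3 J2 <8,3,2>
R:7↔3 J1 <8,4,2>
#8 <9,4,2>
#9 <10,4,2>
R:2↔9 J1 <10,5,2>
PS:1↔8 J2 <10,5,3>
R:1↔2 J1 <10,6,3>
C:7↔1 J2 <10,6,4>
3×9 − 2×6 − 1×4 = 11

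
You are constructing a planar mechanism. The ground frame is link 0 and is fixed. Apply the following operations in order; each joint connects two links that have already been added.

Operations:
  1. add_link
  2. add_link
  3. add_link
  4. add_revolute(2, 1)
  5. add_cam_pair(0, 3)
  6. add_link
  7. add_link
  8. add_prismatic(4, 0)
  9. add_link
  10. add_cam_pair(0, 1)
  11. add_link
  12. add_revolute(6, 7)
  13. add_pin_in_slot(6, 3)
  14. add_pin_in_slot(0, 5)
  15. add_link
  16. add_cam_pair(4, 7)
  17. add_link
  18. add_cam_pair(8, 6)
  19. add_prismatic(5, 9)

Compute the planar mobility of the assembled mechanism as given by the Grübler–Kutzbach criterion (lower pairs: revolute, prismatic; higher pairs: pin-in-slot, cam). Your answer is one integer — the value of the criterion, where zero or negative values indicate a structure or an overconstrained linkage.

M = 13

link 0 = ground. State L|J1|J2 = 1|0|0
+link1  2|0|0
+link2  3|0|0
+link3  4|0|0
R(2,1) f=1→J1  4|1|0
C(0,3) f=2→J2  4|1|1
+link4  5|1|1
+link5  6|1|1
P(4,0) f=1→J1  6|2|1
+link6  7|2|1
C(0,1) f=2→J2  7|2|2
+link7  8|2|2
R(6,7) f=1→J1  8|3|2
PS(6,3) f=2→J2  8|3|3
PS(0,5) f=2→J2  8|3|4
+link8  9|3|4
C(4,7) f=2→J2  9|3|5
+link9  10|3|5
C(8,6) f=2→J2  10|3|6
P(5,9) f=1→J1  10|4|6
M = 3(10−1)−2·4−6 = 27−8−6 = 13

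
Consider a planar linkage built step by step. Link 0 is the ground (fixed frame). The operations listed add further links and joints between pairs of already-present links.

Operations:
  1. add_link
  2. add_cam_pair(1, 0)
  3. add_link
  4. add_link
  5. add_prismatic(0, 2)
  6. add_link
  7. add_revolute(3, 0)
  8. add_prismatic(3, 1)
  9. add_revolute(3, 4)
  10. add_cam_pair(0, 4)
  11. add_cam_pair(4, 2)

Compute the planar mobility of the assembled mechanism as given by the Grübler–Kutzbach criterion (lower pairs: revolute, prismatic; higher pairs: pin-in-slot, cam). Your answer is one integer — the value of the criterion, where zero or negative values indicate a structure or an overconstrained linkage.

M = 1

(L,J1,J2)=(1,0,0); link0 fixed
link1: (2,0,0)
C 1-0 [J2]: (2,0,1)
link2: (3,0,1)
link3: (4,0,1)
P 0-2 [J1]: (4,1,1)
link4: (5,1,1)
R 3-0 [J1]: (5,2,1)
P 3-1 [J1]: (5,3,1)
R 3-4 [J1]: (5,4,1)
C 0-4 [J2]: (5,4,2)
C 4-2 [J2]: (5,4,3)
Grübler: 3·4 − 2·4 − 3 = 1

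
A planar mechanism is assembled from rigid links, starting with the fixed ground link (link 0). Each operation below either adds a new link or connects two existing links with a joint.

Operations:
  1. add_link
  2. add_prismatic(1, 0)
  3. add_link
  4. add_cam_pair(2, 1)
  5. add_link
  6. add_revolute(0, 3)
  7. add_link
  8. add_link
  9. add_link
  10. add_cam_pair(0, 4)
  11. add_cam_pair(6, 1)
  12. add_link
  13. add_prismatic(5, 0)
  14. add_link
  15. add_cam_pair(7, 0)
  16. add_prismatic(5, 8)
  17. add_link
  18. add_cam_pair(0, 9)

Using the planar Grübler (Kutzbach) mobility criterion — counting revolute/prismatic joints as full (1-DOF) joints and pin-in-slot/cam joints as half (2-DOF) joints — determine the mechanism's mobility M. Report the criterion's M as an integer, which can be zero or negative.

link 0 = ground. State L|J1|J2 = 1|0|0
+link1  2|0|0
P(1,0) f=1→J1  2|1|0
+link2  3|1|0
C(2,1) f=2→J2  3|1|1
+link3  4|1|1
R(0,3) f=1→J1  4|2|1
+link4  5|2|1
+link5  6|2|1
+link6  7|2|1
C(0,4) f=2→J2  7|2|2
C(6,1) f=2→J2  7|2|3
+link7  8|2|3
P(5,0) f=1→J1  8|3|3
+link8  9|3|3
C(7,0) f=2→J2  9|3|4
P(5,8) f=1→J1  9|4|4
+link9  10|4|4
C(0,9) f=2→J2  10|4|5
M = 3(10−1)−2·4−5 = 27−8−5 = 14

M = 14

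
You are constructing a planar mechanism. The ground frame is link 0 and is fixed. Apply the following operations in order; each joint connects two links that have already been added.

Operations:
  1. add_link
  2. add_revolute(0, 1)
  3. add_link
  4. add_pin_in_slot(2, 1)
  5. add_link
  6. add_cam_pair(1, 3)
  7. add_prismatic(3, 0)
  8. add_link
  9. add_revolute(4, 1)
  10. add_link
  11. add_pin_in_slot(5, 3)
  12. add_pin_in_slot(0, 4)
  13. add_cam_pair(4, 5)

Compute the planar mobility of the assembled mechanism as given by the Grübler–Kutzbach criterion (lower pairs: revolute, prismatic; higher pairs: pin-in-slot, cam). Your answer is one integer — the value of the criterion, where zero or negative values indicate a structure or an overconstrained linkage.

link 0 = ground. State L|J1|J2 = 1|0|0
+link1  2|0|0
R(0,1) f=1→J1  2|1|0
+link2  3|1|0
PS(2,1) f=2→J2  3|1|1
+link3  4|1|1
C(1,3) f=2→J2  4|1|2
P(3,0) f=1→J1  4|2|2
+link4  5|2|2
R(4,1) f=1→J1  5|3|2
+link5  6|3|2
PS(5,3) f=2→J2  6|3|3
PS(0,4) f=2→J2  6|3|4
C(4,5) f=2→J2  6|3|5
M = 3(6−1)−2·3−5 = 15−6−5 = 4

M = 4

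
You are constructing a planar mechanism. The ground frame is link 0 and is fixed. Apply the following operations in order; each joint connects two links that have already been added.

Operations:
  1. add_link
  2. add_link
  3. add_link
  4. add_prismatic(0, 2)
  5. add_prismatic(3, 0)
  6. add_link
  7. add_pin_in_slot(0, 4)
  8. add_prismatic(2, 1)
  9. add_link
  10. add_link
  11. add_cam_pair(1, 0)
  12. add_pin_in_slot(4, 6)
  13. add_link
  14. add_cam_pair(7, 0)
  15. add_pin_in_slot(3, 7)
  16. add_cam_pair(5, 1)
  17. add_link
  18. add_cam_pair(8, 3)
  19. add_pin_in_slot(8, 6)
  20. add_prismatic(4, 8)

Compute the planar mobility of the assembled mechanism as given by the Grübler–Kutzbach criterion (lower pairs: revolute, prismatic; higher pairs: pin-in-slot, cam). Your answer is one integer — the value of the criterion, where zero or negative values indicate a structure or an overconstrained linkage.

[1;0;0] (link 0 is ground)
L+ [2;0;0]
L+ [3;0;0]
L+ [4;0;0]
P(0,2)∈J1 [4;1;0]
P(3,0)∈J1 [4;2;0]
L+ [5;2;0]
PS(0,4)∈J2 [5;2;1]
P(2,1)∈J1 [5;3;1]
L+ [6;3;1]
L+ [7;3;1]
C(1,0)∈J2 [7;3;2]
PS(4,6)∈J2 [7;3;3]
L+ [8;3;3]
C(7,0)∈J2 [8;3;4]
PS(3,7)∈J2 [8;3;5]
C(5,1)∈J2 [8;3;6]
L+ [9;3;6]
C(8,3)∈J2 [9;3;7]
PS(8,6)∈J2 [9;3;8]
P(4,8)∈J1 [9;4;8]
mobility = 24 − 8 − 8 = 8

M = 8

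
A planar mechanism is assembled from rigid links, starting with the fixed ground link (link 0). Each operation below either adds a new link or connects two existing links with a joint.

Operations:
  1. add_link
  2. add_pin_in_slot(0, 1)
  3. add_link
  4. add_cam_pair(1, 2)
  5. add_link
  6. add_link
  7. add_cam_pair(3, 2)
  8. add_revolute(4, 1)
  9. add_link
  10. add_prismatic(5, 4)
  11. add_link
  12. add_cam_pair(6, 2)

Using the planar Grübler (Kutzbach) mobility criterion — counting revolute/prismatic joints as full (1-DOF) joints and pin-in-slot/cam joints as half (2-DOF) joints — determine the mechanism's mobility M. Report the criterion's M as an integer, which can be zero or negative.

M = 10

ground; <1,0,0>
#1 <2,0,0>
PS:0↔1 J2 <2,0,1>
#2 <3,0,1>
C:1↔2 J2 <3,0,2>
#3 <4,0,2>
#4 <5,0,2>
C:3↔2 J2 <5,0,3>
R:4↔1 J1 <5,1,3>
#5 <6,1,3>
P:5↔4 J1 <6,2,3>
#6 <7,2,3>
C:6↔2 J2 <7,2,4>
3×6 − 2×2 − 1×4 = 10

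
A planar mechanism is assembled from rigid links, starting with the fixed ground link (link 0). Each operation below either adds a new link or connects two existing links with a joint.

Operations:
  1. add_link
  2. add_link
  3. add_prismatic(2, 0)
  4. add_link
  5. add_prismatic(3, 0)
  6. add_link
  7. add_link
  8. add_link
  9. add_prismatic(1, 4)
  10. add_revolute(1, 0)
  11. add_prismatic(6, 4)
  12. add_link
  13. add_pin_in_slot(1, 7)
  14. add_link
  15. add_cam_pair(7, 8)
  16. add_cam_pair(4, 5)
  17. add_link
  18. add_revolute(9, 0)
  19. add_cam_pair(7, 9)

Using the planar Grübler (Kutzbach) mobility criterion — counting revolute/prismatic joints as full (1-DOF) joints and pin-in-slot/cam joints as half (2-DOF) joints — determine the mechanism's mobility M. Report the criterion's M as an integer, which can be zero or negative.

[1;0;0] (link 0 is ground)
L+ [2;0;0]
L+ [3;0;0]
P(2,0)∈J1 [3;1;0]
L+ [4;1;0]
P(3,0)∈J1 [4;2;0]
L+ [5;2;0]
L+ [6;2;0]
L+ [7;2;0]
P(1,4)∈J1 [7;3;0]
R(1,0)∈J1 [7;4;0]
P(6,4)∈J1 [7;5;0]
L+ [8;5;0]
PS(1,7)∈J2 [8;5;1]
L+ [9;5;1]
C(7,8)∈J2 [9;5;2]
C(4,5)∈J2 [9;5;3]
L+ [10;5;3]
R(9,0)∈J1 [10;6;3]
C(7,9)∈J2 [10;6;4]
mobility = 27 − 12 − 4 = 11

M = 11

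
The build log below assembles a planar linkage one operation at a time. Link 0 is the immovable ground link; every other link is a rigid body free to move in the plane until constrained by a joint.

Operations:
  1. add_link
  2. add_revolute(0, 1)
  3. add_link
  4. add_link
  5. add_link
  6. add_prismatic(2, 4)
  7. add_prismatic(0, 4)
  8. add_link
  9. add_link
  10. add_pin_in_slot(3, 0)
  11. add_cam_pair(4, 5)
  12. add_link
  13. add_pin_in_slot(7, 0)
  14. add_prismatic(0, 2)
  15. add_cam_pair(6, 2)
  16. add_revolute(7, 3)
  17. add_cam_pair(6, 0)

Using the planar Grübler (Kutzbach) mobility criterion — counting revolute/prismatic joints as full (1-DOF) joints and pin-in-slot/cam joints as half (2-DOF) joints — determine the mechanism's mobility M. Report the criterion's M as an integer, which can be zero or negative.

link 0 = ground. State L|J1|J2 = 1|0|0
+link1  2|0|0
R(0,1) f=1→J1  2|1|0
+link2  3|1|0
+link3  4|1|0
+link4  5|1|0
P(2,4) f=1→J1  5|2|0
P(0,4) f=1→J1  5|3|0
+link5  6|3|0
+link6  7|3|0
PS(3,0) f=2→J2  7|3|1
C(4,5) f=2→J2  7|3|2
+link7  8|3|2
PS(7,0) f=2→J2  8|3|3
P(0,2) f=1→J1  8|4|3
C(6,2) f=2→J2  8|4|4
R(7,3) f=1→J1  8|5|4
C(6,0) f=2→J2  8|5|5
M = 3(8−1)−2·5−5 = 21−10−5 = 6

M = 6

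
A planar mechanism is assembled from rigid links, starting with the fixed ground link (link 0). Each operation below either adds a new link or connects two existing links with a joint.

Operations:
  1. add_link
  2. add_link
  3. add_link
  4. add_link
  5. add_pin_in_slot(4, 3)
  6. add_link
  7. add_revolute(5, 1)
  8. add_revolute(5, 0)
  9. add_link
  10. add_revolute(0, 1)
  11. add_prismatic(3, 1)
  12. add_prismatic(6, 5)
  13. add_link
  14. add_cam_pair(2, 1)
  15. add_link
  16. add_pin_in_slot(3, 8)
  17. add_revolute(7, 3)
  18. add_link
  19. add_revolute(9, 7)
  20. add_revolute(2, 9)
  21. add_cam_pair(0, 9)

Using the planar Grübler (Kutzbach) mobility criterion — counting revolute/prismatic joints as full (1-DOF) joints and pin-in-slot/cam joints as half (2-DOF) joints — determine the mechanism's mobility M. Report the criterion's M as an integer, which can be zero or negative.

M = 7

[1;0;0] (link 0 is ground)
L+ [2;0;0]
L+ [3;0;0]
L+ [4;0;0]
L+ [5;0;0]
PS(4,3)∈J2 [5;0;1]
L+ [6;0;1]
R(5,1)∈J1 [6;1;1]
R(5,0)∈J1 [6;2;1]
L+ [7;2;1]
R(0,1)∈J1 [7;3;1]
P(3,1)∈J1 [7;4;1]
P(6,5)∈J1 [7;5;1]
L+ [8;5;1]
C(2,1)∈J2 [8;5;2]
L+ [9;5;2]
PS(3,8)∈J2 [9;5;3]
R(7,3)∈J1 [9;6;3]
L+ [10;6;3]
R(9,7)∈J1 [10;7;3]
R(2,9)∈J1 [10;8;3]
C(0,9)∈J2 [10;8;4]
mobility = 27 − 16 − 4 = 7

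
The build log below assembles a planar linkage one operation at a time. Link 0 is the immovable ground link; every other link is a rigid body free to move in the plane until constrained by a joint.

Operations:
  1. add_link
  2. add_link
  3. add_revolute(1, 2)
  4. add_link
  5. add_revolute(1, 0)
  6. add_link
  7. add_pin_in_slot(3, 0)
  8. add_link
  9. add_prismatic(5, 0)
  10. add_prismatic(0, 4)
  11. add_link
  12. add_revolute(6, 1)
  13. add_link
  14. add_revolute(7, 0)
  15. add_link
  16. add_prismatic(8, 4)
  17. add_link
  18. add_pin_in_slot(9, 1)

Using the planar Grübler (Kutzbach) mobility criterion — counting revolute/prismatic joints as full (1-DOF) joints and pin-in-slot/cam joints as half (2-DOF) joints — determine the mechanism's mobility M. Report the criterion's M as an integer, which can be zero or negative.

link 0 = ground. State L|J1|J2 = 1|0|0
+link1  2|0|0
+link2  3|0|0
R(1,2) f=1→J1  3|1|0
+link3  4|1|0
R(1,0) f=1→J1  4|2|0
+link4  5|2|0
PS(3,0) f=2→J2  5|2|1
+link5  6|2|1
P(5,0) f=1→J1  6|3|1
P(0,4) f=1→J1  6|4|1
+link6  7|4|1
R(6,1) f=1→J1  7|5|1
+link7  8|5|1
R(7,0) f=1→J1  8|6|1
+link8  9|6|1
P(8,4) f=1→J1  9|7|1
+link9  10|7|1
PS(9,1) f=2→J2  10|7|2
M = 3(10−1)−2·7−2 = 27−14−2 = 11

M = 11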